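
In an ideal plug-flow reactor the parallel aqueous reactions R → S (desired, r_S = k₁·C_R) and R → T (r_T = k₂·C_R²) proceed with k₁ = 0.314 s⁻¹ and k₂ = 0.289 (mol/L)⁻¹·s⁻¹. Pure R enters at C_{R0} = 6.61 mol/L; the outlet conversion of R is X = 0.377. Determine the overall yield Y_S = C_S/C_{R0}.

C_R = C_{R0}(1−X) = 4.118 mol/L.
Along a PFR/batch, dC_S/dC_R = −r_S/(r_S+r_T) = −k₁/(k₁+k₂·C_R).
Integrating from C_{R0} to C_R: C_S = (0.314/0.289)·ln[(0.314+0.289·6.61)/(0.314+0.289·4.12)] = 1.087·ln(2.224/1.504) = 0.4251 mol/L.
Y_S = C_S/C_{R0} = 0.4251/6.61 = 0.0643.

0.0643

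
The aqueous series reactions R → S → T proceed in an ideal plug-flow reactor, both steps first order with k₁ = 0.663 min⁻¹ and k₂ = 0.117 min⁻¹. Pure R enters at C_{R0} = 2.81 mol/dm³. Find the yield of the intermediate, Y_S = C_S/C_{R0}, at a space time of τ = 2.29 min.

0.663

For first-order series with pure R initially, C_S(τ) = k₁C_{R0}/(k₂−k₁)·(e^(−k₁τ) − e^(−k₂τ)).
e^(−k₁τ) = e^(−0.663×2.29) = e^(−1.518) = 0.2191; e^(−k₂τ) = e^(−0.2679) = 0.7650.
C_S = 0.663×2.81/(0.117−0.663) × (0.2191−0.7650) = (-3.412)×(-0.5459) = 1.863 mol/dm³.
Y_S = C_S/C_{R0} = 1.863/2.81 = 0.663.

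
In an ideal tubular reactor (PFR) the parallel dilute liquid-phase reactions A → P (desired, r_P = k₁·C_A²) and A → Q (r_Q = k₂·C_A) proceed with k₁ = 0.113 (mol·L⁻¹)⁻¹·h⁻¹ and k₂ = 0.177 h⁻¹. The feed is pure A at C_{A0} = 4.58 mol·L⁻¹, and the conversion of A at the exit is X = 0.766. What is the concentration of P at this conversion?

C_A = C_{A0}(1−X) = 1.072 mol·L⁻¹.
Along a PFR/batch, dC_Q/dC_A = −r_Q/(r_P+r_Q) = −k₂/(k₂+k₁·C_A).
Integrating from C_{A0} to C_A: C_Q = (0.177/0.113)·ln[(0.177+0.113·4.58)/(0.177+0.113·1.07)] = 1.566·ln(0.6945/0.2981) = 1.325 mol·L⁻¹.
Then C_P = (C_{A0}−C_A) − C_Q = 3.508 − 1.325 = 2.183 mol·L⁻¹.

2.18 mol·L⁻¹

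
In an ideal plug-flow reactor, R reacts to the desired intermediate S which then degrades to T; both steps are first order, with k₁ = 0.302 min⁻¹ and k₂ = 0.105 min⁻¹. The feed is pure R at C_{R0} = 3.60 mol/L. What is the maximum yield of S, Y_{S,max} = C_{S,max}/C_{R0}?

0.569

Evaluating C_S at τ_opt = ln(k₂/k₁)/(k₂−k₁) gives C_{S,max}/C_{R0} = (k₁/k₂)^[k₂/(k₂−k₁)].
= (0.302/0.105)^(0.105/(0.105−0.302)) = (2.876)^(-0.5330) = 0.5694.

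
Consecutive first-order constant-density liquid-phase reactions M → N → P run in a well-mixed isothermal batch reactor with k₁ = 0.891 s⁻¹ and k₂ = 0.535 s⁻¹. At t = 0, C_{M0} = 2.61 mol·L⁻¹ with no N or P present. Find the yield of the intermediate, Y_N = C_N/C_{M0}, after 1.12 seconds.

For first-order series with pure M initially, C_N(t) = k₁C_{M0}/(k₂−k₁)·(e^(−k₁t) − e^(−k₂t)).
e^(−k₁t) = e^(−0.891×1.12) = e^(−0.9979) = 0.3686; e^(−k₂t) = e^(−0.5992) = 0.5493.
C_N = 0.891×2.61/(0.535−0.891) × (0.3686−0.5493) = (-6.532)×(-0.1806) = 1.180 mol·L⁻¹.
Y_N = C_N/C_{M0} = 1.180/2.61 = 0.452.

0.452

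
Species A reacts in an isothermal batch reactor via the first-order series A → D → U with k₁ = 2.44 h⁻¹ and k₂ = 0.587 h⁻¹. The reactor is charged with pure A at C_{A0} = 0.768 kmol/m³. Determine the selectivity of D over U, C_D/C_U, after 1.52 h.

For first-order series with pure A initially, C_D(t) = k₁C_{A0}/(k₂−k₁)·(e^(−k₁t) − e^(−k₂t)).
e^(−k₁t) = e^(−2.44×1.52) = e^(−3.709) = 0.02451; e^(−k₂t) = e^(−0.8922) = 0.4097.
C_D = 2.44×0.768/(0.587−2.44) × (0.02451−0.4097) = (-1.011)×(-0.3852) = 0.3896 kmol/m³.
C_A = C_{A0}e^(−k₁t) = 0.01882 kmol/m³, so C_U = C_{A0}−C_A−C_D = 0.3596 kmol/m³; C_D/C_U = 1.08.

1.08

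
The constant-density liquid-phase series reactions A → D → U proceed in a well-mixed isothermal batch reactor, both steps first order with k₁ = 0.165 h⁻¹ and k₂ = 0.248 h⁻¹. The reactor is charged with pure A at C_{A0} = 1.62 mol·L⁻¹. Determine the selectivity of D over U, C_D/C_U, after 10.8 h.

For first-order series with pure A initially, C_D(t) = k₁C_{A0}/(k₂−k₁)·(e^(−k₁t) − e^(−k₂t)).
e^(−k₁t) = e^(−0.165×10.8) = e^(−1.782) = 0.1683; e^(−k₂t) = e^(−2.678) = 0.06867.
C_D = 0.165×1.62/(0.248−0.165) × (0.1683−0.06867) = 3.220×0.09963 = 0.3209 mol·L⁻¹.
C_A = C_{A0}e^(−k₁t) = 0.2726 mol·L⁻¹, so C_U = C_{A0}−C_A−C_D = 1.027 mol·L⁻¹; C_D/C_U = 0.313.

0.313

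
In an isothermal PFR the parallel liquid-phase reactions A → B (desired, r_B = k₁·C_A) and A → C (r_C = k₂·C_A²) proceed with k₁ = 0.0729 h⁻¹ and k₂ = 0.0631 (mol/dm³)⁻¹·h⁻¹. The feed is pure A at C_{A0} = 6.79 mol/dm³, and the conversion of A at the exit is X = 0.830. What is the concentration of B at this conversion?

1.43 mol/dm³

C_A = C_{A0}(1−X) = 1.154 mol/dm³.
Along a PFR/batch, dC_B/dC_A = −r_B/(r_B+r_C) = −k₁/(k₁+k₂·C_A).
Integrating from C_{A0} to C_A: C_B = (0.0729/0.0631)·ln[(0.0729+0.0631·6.79)/(0.0729+0.0631·1.15)] = 1.155·ln(0.5013/0.1457) = 1.427 mol/dm³.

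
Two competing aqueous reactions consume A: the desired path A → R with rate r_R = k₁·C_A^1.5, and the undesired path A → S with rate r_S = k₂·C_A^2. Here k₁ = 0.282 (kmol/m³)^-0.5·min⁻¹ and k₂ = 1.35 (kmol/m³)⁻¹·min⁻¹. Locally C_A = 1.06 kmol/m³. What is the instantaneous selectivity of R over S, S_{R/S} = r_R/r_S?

S_{R/S} = r_R/r_S = (k₁·C_A^1.5)/(k₂·C_A^2) = (k₁/k₂)·C_A^-0.5.
= (0.282×1.060^1.5) / (1.35×1.060^2) = 0.3078/1.517 = 0.203.
The undesired path is higher order in A, so low C_A (CSTR or dilute feed) favours R.

0.203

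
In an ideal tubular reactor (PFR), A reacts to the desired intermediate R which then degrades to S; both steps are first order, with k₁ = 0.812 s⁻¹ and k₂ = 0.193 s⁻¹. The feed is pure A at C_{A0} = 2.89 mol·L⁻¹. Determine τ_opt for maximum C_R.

2.32 s

Setting dC_R/dτ = 0 gives τ_opt = ln(k₂/k₁)/(k₂−k₁).
= ln(0.193/0.812)/(0.193−0.812) = ln(0.2377)/-0.6190 = -1.437/-0.6190 = 2.32 s.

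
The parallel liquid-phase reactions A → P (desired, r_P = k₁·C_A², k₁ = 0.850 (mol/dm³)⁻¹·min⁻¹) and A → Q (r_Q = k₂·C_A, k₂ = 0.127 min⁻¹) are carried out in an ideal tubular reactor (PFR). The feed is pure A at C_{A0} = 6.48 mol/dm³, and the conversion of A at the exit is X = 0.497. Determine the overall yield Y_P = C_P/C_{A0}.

0.482

C_A = C_{A0}(1−X) = 3.259 mol/dm³.
Along a PFR/batch, dC_Q/dC_A = −r_Q/(r_P+r_Q) = −k₂/(k₂+k₁·C_A).
Integrating from C_{A0} to C_A: C_Q = (0.127/0.850)·ln[(0.127+0.850·6.48)/(0.127+0.850·3.26)] = 0.1494·ln(5.635/2.898) = 0.09938 mol/dm³.
Then C_P = (C_{A0}−C_A) − C_Q = 3.221 − 0.09938 = 3.121 mol/dm³.
Y_P = C_P/C_{A0} = 3.121/6.48 = 0.482.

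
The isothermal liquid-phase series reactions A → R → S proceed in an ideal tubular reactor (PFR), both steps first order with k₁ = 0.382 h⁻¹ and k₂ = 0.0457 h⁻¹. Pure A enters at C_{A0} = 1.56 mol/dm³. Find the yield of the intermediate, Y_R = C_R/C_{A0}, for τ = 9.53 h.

0.705

The intermediate concentration in a first-order A→B→C sequence is C_R = k₁C_{A0}(e^(−k₁τ) − e^(−k₂τ))/(k₂−k₁).
e^(−k₁τ) = e^(−0.382×9.53) = e^(−3.640) = 0.02624; e^(−k₂τ) = e^(−0.4355) = 0.6469.
C_R = 0.382×1.56/(0.0457−0.382) × (0.02624−0.6469) = (-1.772)×(-0.6207) = 1.100 mol/dm³.
Y_R = C_R/C_{A0} = 1.100/1.56 = 0.705.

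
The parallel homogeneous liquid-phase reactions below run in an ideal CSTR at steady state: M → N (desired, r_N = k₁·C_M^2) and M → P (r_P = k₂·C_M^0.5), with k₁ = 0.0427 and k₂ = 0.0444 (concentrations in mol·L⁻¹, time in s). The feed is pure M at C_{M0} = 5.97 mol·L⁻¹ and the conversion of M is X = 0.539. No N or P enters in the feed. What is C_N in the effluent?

2.62 mol·L⁻¹

Exit C_M = C_{M0}(1−X) = 5.97×0.461 = 2.752 mol·L⁻¹.
Rates in a CSTR are evaluated at the outlet concentration: r_N = 0.0427×2.752^2 = 0.3234, r_P = 0.0444×2.752^0.5 = 0.07366.
Fraction of consumed M going to N: r_N/(r_N+r_P) = 0.8145.
C_N = 0.8145·C_{M0}·X = 0.8145×5.97×0.539 = 2.62 mol·L⁻¹.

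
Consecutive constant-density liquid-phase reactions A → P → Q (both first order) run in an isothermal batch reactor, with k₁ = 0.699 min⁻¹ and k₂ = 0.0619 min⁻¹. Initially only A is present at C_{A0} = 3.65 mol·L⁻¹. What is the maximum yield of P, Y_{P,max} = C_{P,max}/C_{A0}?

At the optimum, C_{P,max}/C_{A0} = (k₁/k₂)^[k₂/(k₂−k₁)].
= (0.699/0.0619)^(0.0619/(0.0619−0.699)) = (11.29)^(-0.09716) = 0.7902.

0.790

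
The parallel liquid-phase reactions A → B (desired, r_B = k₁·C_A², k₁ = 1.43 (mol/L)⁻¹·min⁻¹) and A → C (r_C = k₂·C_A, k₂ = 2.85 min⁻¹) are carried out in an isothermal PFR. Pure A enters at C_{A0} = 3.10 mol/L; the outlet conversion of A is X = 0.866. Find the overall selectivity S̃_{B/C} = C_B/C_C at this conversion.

0.799

C_A = C_{A0}(1−X) = 0.4154 mol/L.
Along a PFR/batch, dC_C/dC_A = −r_C/(r_B+r_C) = −k₂/(k₂+k₁·C_A).
Integrating from C_{A0} to C_A: C_C = (2.85/1.43)·ln[(2.85+1.43·3.10)/(2.85+1.43·0.415)] = 1.993·ln(7.283/3.444) = 1.493 mol/L.
Then C_B = (C_{A0}−C_A) − C_C = 2.685 − 1.493 = 1.192 mol/L.
S̃_{B/C} = C_B/C_C = 1.192/1.493 = 0.799.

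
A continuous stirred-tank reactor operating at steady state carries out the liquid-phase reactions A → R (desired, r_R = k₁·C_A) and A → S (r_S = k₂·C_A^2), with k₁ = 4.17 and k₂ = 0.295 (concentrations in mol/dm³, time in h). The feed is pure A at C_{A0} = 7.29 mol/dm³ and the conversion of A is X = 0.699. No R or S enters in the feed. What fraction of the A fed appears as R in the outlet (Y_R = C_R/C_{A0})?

0.605

Exit C_A = C_{A0}(1−X) = 7.29×0.301 = 2.194 mol/dm³.
A CSTR operates uniformly at the exit composition, giving r_R = 9.150 and r_S = 1.420 (each k·C_A^n at C_A = 2.194).
Fraction of consumed A going to R: r_R/(r_R+r_S) = 0.8656.
C_R = 0.8656·C_{A0}·X = 0.8656×7.29×0.699 = 4.41 mol/dm³; Y_R = C_R/C_{A0} = 0.605.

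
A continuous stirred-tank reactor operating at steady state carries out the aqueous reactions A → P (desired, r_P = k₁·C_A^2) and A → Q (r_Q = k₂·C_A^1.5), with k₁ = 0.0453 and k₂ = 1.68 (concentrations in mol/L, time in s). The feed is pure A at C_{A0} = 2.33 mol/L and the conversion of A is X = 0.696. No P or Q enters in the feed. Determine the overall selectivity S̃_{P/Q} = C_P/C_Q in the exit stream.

0.0227

Exit C_A = C_{A0}(1−X) = 2.33×0.304 = 0.7083 mol/L.
Rates in a CSTR are evaluated at the outlet concentration: r_P = 0.0453×0.7083^2 = 0.02273, r_Q = 1.68×0.7083^1.5 = 1.002.
Overall selectivity = C_P/C_Q = r_Pτ/(r_Qτ) = r_P/r_Q = 0.0227.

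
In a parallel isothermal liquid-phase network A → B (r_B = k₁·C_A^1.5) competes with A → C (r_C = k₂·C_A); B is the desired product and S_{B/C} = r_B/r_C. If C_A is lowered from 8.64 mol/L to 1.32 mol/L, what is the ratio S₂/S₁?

0.391

S_{B/C} = (k₁/k₂)·C_A^0.5, so S₂/S₁ = (C_{A,2}/C_{A,1})^0.5.
= (1.32/8.64)^0.5 = (0.1528)^0.5 = 0.391.
Selectivity toward B falls as C_A falls — high-concentration operation is favoured.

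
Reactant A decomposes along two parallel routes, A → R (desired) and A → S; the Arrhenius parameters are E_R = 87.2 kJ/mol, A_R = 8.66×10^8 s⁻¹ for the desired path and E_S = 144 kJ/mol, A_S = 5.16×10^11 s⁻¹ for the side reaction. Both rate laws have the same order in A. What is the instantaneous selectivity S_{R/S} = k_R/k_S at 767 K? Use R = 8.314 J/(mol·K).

With equal orders, S_{R/S} = k_R/k_S = (A_R/A_S)·exp[(E_S−E_R)/(RT)].
(E_S−E_R)/(RT) = (144−87.2)×10³/(8.314×767) = 56800/6377 = 8.907.
k_R/k_S = (8.66×10^8/5.16×10^11)·exp(8.907) = 0.001678 × 7385 = 12.4.
Since E_R < E_S, lowering the temperature improves selectivity toward R.

12.4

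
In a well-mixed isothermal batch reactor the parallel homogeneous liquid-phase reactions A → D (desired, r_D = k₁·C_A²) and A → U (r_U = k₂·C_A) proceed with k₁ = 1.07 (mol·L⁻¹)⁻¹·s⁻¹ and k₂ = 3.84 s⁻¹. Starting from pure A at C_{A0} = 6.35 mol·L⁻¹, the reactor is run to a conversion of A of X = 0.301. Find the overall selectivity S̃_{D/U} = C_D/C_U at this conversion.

C_A = C_{A0}(1−X) = 4.439 mol·L⁻¹.
Along a PFR/batch, dC_U/dC_A = −r_U/(r_D+r_U) = −k₂/(k₂+k₁·C_A).
Integrating from C_{A0} to C_A: C_U = (3.84/1.07)·ln[(3.84+1.07·6.35)/(3.84+1.07·4.44)] = 3.589·ln(10.63/8.589) = 0.7665 mol·L⁻¹.
Then C_D = (C_{A0}−C_A) − C_U = 1.911 − 0.7665 = 1.145 mol·L⁻¹.
S̃_{D/U} = C_D/C_U = 1.145/0.7665 = 1.49.

1.49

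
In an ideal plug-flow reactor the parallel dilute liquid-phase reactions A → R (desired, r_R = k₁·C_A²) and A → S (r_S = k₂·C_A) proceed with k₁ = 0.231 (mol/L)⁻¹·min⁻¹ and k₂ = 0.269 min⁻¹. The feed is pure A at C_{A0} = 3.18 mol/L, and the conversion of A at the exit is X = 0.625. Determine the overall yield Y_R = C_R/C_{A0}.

0.401

C_A = C_{A0}(1−X) = 1.193 mol/L.
Along a PFR/batch, dC_S/dC_A = −r_S/(r_R+r_S) = −k₂/(k₂+k₁·C_A).
Integrating from C_{A0} to C_A: C_S = (0.269/0.231)·ln[(0.269+0.231·3.18)/(0.269+0.231·1.19)] = 1.165·ln(1.004/0.5445) = 0.7121 mol/L.
Then C_R = (C_{A0}−C_A) − C_S = 1.988 − 0.7121 = 1.275 mol/L.
Y_R = C_R/C_{A0} = 1.275/3.18 = 0.401.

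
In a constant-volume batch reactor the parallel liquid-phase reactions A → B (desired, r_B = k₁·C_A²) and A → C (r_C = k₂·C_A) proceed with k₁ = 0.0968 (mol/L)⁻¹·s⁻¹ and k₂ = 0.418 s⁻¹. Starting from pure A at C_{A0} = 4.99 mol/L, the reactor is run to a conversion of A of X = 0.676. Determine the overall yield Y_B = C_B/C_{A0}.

0.287

C_A = C_{A0}(1−X) = 1.617 mol/L.
Along a PFR/batch, dC_C/dC_A = −r_C/(r_B+r_C) = −k₂/(k₂+k₁·C_A).
Integrating from C_{A0} to C_A: C_C = (0.418/0.0968)·ln[(0.418+0.0968·4.99)/(0.418+0.0968·1.62)] = 4.318·ln(0.9010/0.5745) = 1.943 mol/L.
Then C_B = (C_{A0}−C_A) − C_C = 3.373 − 1.943 = 1.430 mol/L.
Y_B = C_B/C_{A0} = 1.430/4.99 = 0.287.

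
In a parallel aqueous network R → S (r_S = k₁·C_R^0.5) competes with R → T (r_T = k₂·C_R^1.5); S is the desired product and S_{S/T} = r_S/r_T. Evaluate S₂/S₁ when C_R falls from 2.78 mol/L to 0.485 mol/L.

S_{S/T} = (k₁/k₂)·C_R⁻¹, so S₂/S₁ = (C_{R,2}/C_{R,1})⁻¹.
= 2.78/0.485 = 5.73.

5.73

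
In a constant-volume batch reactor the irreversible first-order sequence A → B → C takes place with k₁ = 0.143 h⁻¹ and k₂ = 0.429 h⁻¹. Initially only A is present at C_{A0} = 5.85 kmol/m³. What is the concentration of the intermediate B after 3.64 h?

The intermediate concentration in a first-order A→B→C sequence is C_B = k₁C_{A0}(e^(−k₁t) − e^(−k₂t))/(k₂−k₁).
e^(−k₁t) = e^(−0.143×3.64) = e^(−0.5205) = 0.5942; e^(−k₂t) = e^(−1.562) = 0.2098.
C_B = 0.143×5.85/(0.429−0.143) × (0.5942−0.2098) = 2.925×0.3844 = 1.124 kmol/m³.

1.12 kmol/m³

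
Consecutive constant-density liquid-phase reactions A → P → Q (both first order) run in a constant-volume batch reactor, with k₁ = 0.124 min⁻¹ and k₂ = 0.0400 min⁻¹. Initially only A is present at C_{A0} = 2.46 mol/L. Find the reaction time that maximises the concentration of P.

For first-order series the maximum of C_P occurs at t_opt = ln(k₂/k₁)/(k₂−k₁).
= ln(0.0400/0.124)/(0.0400−0.124) = ln(0.3226)/-0.08400 = -1.131/-0.08400 = 13.5 min.

13.5 min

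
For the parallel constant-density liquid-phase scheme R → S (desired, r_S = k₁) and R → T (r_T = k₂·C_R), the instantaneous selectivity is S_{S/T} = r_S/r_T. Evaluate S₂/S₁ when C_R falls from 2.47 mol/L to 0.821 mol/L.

3.01

S_{S/T} = (k₁/k₂)·C_R⁻¹, so S₂/S₁ = (C_{R,2}/C_{R,1})⁻¹.
= 2.47/0.821 = 3.01.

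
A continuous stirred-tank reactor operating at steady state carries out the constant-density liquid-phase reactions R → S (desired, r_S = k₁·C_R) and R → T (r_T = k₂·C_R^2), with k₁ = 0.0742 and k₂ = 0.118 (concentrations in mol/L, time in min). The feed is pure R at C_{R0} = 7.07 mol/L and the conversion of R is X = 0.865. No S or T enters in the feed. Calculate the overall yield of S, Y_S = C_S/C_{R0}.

0.344

Exit C_R = C_{R0}(1−X) = 7.07×0.135 = 0.9545 mol/L.
A CSTR operates uniformly at the exit composition, giving r_S = 0.07082 and r_T = 0.1075 (each k·C_R^n at C_R = 0.9545).
Fraction of consumed R going to S: r_S/(r_S+r_T) = 0.3972.
C_S = 0.3972·C_{R0}·X = 0.3972×7.07×0.865 = 2.43 mol/L; Y_S = C_S/C_{R0} = 0.344.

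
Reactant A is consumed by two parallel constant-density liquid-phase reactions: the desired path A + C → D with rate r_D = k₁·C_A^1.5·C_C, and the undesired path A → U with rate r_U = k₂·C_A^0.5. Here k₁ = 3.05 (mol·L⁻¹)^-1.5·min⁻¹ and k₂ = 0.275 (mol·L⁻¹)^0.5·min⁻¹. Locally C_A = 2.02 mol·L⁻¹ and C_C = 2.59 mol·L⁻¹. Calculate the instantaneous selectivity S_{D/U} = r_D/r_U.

58.0

S_{D/U} = r_D/r_U = (k₁·C_A^1.5·C_C)/(k₂·C_A^0.5) = (k₁/k₂)·C_A·C_C.
= (3.05×2.020^1.5×2.590) / (0.275×2.020^0.5) = 22.68/0.3908 = 58.0.
Since the desired path is higher order in A, keeping C_A high (PFR or concentrated feed) favours D.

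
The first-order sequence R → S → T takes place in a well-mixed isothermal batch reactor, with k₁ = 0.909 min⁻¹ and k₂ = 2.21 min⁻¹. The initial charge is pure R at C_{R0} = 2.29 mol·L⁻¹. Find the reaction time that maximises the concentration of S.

The intermediate peaks when r₁ = r₂, i.e. k₁e^(−k₁t) = k₂e^(−k₂t), giving t_opt = ln(k₂/k₁)/(k₂−k₁).
= ln(2.21/0.909)/(2.21−0.909) = ln(2.431)/1.301 = 0.8884/1.301 = 0.683 min.

0.683 min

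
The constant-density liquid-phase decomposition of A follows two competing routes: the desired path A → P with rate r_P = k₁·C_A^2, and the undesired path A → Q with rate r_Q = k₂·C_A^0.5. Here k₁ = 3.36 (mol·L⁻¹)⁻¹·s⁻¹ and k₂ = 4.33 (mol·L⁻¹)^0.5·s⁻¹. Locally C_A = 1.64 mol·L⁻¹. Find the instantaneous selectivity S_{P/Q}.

S_{P/Q} = r_P/r_Q = (k₁·C_A^2)/(k₂·C_A^0.5) = (k₁/k₂)·C_A^1.5.
= (3.36×1.640^2) / (4.33×1.640^0.5) = 9.037/5.545 = 1.63.
Since the desired path is higher order in A, keeping C_A high (PFR or concentrated feed) favours P.

1.63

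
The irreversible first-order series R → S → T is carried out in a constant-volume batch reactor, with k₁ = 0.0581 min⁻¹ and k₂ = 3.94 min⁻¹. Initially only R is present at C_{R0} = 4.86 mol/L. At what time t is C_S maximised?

1.09 min

Setting dC_S/dt = 0 gives t_opt = ln(k₂/k₁)/(k₂−k₁).
= ln(3.94/0.0581)/(3.94−0.0581) = ln(67.81)/3.882 = 4.217/3.882 = 1.09 min.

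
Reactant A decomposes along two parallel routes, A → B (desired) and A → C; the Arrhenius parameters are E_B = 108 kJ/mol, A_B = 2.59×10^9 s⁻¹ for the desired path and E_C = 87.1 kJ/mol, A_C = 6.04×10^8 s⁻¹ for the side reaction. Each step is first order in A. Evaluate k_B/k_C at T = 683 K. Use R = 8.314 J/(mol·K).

0.108

With equal orders, S_{B/C} = k_B/k_C = (A_B/A_C)·exp[(E_C−E_B)/(RT)].
(E_C−E_B)/(RT) = (87.1−108)×10³/(8.314×683) = -20900/5678 = -3.681.
k_B/k_C = (2.59×10^9/6.04×10^8)·exp(-3.681) = 4.288 × 0.02521 = 0.108.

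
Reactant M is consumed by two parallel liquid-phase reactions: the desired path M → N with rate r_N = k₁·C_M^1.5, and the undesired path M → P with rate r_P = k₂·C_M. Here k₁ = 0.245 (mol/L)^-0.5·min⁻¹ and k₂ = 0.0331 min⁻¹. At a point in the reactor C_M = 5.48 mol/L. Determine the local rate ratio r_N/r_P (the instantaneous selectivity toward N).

S_{N/P} = r_N/r_P = (k₁·C_M^1.5)/(k₂·C_M) = (k₁/k₂)·C_M^0.5.
= (0.245×5.480^1.5) / (0.0331×5.480) = 3.143/0.1814 = 17.3.
Since the desired path is higher order in M, keeping C_M high (PFR or concentrated feed) favours N.

17.3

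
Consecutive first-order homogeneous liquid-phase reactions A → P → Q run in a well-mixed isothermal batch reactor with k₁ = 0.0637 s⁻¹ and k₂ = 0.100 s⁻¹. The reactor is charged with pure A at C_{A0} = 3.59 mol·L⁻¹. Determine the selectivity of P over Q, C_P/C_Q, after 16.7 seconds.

0.725

The intermediate concentration in a first-order A→B→C sequence is C_P = k₁C_{A0}(e^(−k₁t) − e^(−k₂t))/(k₂−k₁).
e^(−k₁t) = e^(−0.0637×16.7) = e^(−1.064) = 0.3451; e^(−k₂t) = e^(−1.670) = 0.1882.
C_P = 0.0637×3.59/(0.100−0.0637) × (0.3451−0.1882) = 6.300×0.1569 = 0.9884 mol·L⁻¹.
C_A = C_{A0}e^(−k₁t) = 1.239 mol·L⁻¹, so C_Q = C_{A0}−C_A−C_P = 1.363 mol·L⁻¹; C_P/C_Q = 0.725.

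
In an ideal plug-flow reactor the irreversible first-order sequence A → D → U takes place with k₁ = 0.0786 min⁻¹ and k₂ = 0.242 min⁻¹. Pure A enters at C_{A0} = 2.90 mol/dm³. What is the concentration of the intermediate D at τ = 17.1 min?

0.342 mol/dm³

Solving the coupled first-order balances gives C_D(τ) = [k₁/(k₂−k₁)]·C_{A0}·(e^(−k₁τ) − e^(−k₂τ)).
e^(−k₁τ) = e^(−0.0786×17.1) = e^(−1.344) = 0.2608; e^(−k₂τ) = e^(−4.138) = 0.01595.
C_D = 0.0786×2.90/(0.242−0.0786) × (0.2608−0.01595) = 1.395×0.2448 = 0.3415 mol/dm³.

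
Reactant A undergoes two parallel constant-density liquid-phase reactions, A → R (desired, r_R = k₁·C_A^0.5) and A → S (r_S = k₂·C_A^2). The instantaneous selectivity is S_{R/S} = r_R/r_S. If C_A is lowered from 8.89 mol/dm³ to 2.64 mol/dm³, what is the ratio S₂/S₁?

S_{R/S} = (k₁/k₂)·C_A^-1.5, so S₂/S₁ = (C_{A,2}/C_{A,1})^-1.5.
= (2.64/8.89)^(-1.5) = (0.2970)^(-1.5) = 6.18.

6.18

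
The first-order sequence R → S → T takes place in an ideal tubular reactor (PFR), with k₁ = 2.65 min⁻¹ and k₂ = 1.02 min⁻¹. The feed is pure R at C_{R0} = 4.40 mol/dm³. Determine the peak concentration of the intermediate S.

Evaluating C_S at τ_opt = ln(k₂/k₁)/(k₂−k₁) gives C_{S,max}/C_{R0} = (k₁/k₂)^[k₂/(k₂−k₁)].
= (2.65/1.02)^(1.02/(1.02−2.65)) = (2.598)^(-0.6258) = 0.5502.
C_{S,max} = 0.5502×4.40 = 2.42 mol/dm³.

2.42 mol/dm³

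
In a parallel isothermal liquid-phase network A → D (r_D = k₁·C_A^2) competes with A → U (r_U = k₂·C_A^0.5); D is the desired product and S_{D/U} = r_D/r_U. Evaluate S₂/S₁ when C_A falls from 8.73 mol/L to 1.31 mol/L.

S_{D/U} = (k₁/k₂)·C_A^1.5, so S₂/S₁ = (C_{A,2}/C_{A,1})^1.5.
= (1.31/8.73)^1.5 = (0.1501)^1.5 = 0.0581.

0.0581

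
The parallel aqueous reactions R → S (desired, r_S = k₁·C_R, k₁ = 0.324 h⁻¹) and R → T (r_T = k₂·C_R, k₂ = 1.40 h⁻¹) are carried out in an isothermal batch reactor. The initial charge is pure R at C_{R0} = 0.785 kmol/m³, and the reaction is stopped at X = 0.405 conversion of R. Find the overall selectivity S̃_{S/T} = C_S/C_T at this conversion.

0.231

C_R = C_{R0}(1−X) = 0.4671 kmol/m³.
Both paths are first order in R, so the instantaneous fraction to S is constant: dC_S/d(−C_R) = k₁/(k₁+k₂) = 0.1879.
C_S = 0.1879·(C_{R0}−C_R) = 0.1879×0.3179 = 0.0597 kmol/m³.
C_T = (C_{R0}−C_R)−C_S = 0.2582 kmol/m³; S̃_{S/T} = 0.05975/0.2582 = 0.231.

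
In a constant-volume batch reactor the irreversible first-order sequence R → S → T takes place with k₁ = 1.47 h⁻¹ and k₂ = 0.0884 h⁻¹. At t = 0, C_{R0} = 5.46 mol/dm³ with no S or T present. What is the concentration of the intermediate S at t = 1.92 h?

4.56 mol/dm³

Solving the coupled first-order balances gives C_S(t) = [k₁/(k₂−k₁)]·C_{R0}·(e^(−k₁t) − e^(−k₂t)).
e^(−k₁t) = e^(−1.47×1.92) = e^(−2.822) = 0.05946; e^(−k₂t) = e^(−0.1697) = 0.8439.
C_S = 1.47×5.46/(0.0884−1.47) × (0.05946−0.8439) = (-5.809)×(-0.7844) = 4.557 mol/dm³.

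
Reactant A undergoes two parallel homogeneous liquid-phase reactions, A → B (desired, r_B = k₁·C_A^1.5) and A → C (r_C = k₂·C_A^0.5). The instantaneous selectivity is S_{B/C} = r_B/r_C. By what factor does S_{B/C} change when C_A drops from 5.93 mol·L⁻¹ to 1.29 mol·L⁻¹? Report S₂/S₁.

S_{B/C} = (k₁/k₂)·C_A, so S₂/S₁ = (C_{A,2}/C_{A,1}).
= 1.29/5.93 = 0.218.

0.218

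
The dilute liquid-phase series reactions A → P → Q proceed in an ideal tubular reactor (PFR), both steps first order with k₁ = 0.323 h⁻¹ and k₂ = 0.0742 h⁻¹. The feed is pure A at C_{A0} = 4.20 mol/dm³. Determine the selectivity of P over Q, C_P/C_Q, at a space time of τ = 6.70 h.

Solving the coupled first-order balances gives C_P(τ) = [k₁/(k₂−k₁)]·C_{A0}·(e^(−k₁τ) − e^(−k₂τ)).
e^(−k₁τ) = e^(−0.323×6.70) = e^(−2.164) = 0.1149; e^(−k₂τ) = e^(−0.4971) = 0.6083.
C_P = 0.323×4.20/(0.0742−0.323) × (0.1149−0.6083) = (-5.453)×(-0.4934) = 2.690 mol/dm³.
C_A = C_{A0}e^(−k₁τ) = 0.4824 mol/dm³, so C_Q = C_{A0}−C_A−C_P = 1.027 mol/dm³; C_P/C_Q = 2.62.

2.62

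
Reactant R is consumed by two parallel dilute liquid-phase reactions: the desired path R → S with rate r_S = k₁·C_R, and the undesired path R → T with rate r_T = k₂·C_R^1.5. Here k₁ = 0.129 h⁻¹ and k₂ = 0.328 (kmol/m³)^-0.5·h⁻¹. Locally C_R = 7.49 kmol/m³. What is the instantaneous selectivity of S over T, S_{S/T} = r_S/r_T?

S_{S/T} = r_S/r_T = (k₁·C_R)/(k₂·C_R^1.5) = (k₁/k₂)·C_R^-0.5.
= (0.129×7.490) / (0.328×7.490^1.5) = 0.9662/6.724 = 0.144.
The undesired path is higher order in R, so low C_R (CSTR or dilute feed) favours S.

0.144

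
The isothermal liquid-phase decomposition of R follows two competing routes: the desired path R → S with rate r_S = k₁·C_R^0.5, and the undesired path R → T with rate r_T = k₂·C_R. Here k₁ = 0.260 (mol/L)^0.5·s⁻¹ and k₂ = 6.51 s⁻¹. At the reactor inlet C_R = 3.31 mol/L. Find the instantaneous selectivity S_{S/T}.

S_{S/T} = r_S/r_T = (k₁·C_R^0.5)/(k₂·C_R) = (k₁/k₂)·C_R^-0.5.
= (0.260×3.310^0.5) / (6.51×3.310) = 0.4730/21.55 = 0.0220.

0.0220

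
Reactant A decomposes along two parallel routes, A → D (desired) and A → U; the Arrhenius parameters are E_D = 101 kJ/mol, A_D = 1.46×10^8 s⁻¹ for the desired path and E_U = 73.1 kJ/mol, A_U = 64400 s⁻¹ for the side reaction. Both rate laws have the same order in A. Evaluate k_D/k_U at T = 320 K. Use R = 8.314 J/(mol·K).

0.0633

With equal orders, S_{D/U} = k_D/k_U = (A_D/A_U)·exp[(E_U−E_D)/(RT)].
(E_U−E_D)/(RT) = (73.1−101)×10³/(8.314×320) = -27900/2660 = -10.49.
k_D/k_U = (1.46×10^8/64400)·exp(-10.49) = 2267 × 2.790×10^-5 = 0.0633.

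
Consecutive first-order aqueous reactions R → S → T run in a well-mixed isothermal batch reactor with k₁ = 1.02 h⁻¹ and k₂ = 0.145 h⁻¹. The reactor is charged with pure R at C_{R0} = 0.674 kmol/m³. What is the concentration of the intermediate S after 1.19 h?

0.428 kmol/m³

The intermediate concentration in a first-order A→B→C sequence is C_S = k₁C_{R0}(e^(−k₁t) − e^(−k₂t))/(k₂−k₁).
e^(−k₁t) = e^(−1.02×1.19) = e^(−1.214) = 0.2971; e^(−k₂t) = e^(−0.1725) = 0.8415.
C_S = 1.02×0.674/(0.145−1.02) × (0.2971−0.8415) = (-0.7857)×(-0.5444) = 0.4278 kmol/m³.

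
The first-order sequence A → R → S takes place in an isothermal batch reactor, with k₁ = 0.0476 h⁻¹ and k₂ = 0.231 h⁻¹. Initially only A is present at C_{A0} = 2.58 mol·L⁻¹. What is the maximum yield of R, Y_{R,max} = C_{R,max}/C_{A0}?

At the optimum, C_{R,max}/C_{A0} = (k₁/k₂)^[k₂/(k₂−k₁)].
= (0.0476/0.231)^(0.231/(0.231−0.0476)) = (0.2061)^(1.260) = 0.1368.

0.137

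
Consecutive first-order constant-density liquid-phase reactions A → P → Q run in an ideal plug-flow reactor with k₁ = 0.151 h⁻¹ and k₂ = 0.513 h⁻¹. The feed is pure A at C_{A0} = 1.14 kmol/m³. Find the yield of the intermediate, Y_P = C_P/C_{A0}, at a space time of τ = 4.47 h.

0.170

The intermediate concentration in a first-order A→B→C sequence is C_P = k₁C_{A0}(e^(−k₁τ) − e^(−k₂τ))/(k₂−k₁).
e^(−k₁τ) = e^(−0.151×4.47) = e^(−0.6750) = 0.5092; e^(−k₂τ) = e^(−2.293) = 0.1010.
C_P = 0.151×1.14/(0.513−0.151) × (0.5092−0.1010) = 0.4755×0.4082 = 0.1941 kmol/m³.
Y_P = C_P/C_{A0} = 0.1941/1.14 = 0.170.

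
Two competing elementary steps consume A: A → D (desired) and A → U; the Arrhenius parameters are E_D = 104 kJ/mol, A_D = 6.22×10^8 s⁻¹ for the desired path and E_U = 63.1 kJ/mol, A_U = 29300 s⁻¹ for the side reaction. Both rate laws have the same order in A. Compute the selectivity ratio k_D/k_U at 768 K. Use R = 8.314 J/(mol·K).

35.1

k_D/k_U = (A_D/A_U)·exp[−(E_D−E_U)/(RT)] = (A_D/A_U)·exp[(E_U−E_D)/(RT)].
(E_U−E_D)/(RT) = (63.1−104)×10³/(8.314×768) = -40900/6385 = -6.405.
k_D/k_U = (6.22×10^8/29300)·exp(-6.405) = 21229 × 0.001652 = 35.1.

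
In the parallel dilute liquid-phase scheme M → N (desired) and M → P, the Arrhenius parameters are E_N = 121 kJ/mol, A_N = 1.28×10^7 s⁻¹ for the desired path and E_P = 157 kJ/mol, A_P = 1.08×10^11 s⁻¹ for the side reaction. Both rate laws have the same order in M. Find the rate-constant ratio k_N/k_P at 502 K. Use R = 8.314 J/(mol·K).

0.660

Since both paths have the same order in M, the concentration cancels and S_{N/P} = k_N/k_P = (A_N/A_P)·exp[(E_P−E_N)/(RT)].
(E_P−E_N)/(RT) = (157−121)×10³/(8.314×502) = 36000/4174 = 8.626.
k_N/k_P = (1.28×10^7/1.08×10^11)·exp(8.626) = 1.185×10^-4 × 5572 = 0.660.
Since E_N < E_P, lowering the temperature improves selectivity toward N.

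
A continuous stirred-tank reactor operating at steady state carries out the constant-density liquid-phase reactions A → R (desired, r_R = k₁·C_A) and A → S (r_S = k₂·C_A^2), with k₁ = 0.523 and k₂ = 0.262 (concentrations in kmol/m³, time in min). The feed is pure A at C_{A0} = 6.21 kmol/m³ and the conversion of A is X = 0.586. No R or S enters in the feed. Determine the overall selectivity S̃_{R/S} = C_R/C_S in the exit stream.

Exit C_A = C_{A0}(1−X) = 6.21×0.414 = 2.571 kmol/m³.
In a CSTR the entire volume is at exit conditions, so r_R = 0.523×2.571 = 1.345 and r_S = 0.262×2.571^2 = 1.732.
Overall selectivity = C_R/C_S = r_Rτ/(r_Sτ) = r_R/r_S = 0.776.

0.776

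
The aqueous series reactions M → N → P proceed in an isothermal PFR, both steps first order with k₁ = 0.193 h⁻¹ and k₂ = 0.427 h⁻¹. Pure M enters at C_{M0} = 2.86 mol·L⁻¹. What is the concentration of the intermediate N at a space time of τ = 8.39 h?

The intermediate concentration in a first-order A→B→C sequence is C_N = k₁C_{M0}(e^(−k₁τ) − e^(−k₂τ))/(k₂−k₁).
e^(−k₁τ) = e^(−0.193×8.39) = e^(−1.619) = 0.1980; e^(−k₂τ) = e^(−3.583) = 0.02781.
C_N = 0.193×2.86/(0.427−0.193) × (0.1980−0.02781) = 2.359×0.1702 = 0.4016 mol·L⁻¹.

0.402 mol·L⁻¹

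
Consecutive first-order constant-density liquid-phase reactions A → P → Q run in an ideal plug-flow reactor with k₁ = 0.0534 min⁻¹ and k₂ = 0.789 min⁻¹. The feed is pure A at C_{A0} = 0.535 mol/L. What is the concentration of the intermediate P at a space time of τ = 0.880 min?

0.0177 mol/L

For first-order series with pure A initially, C_P(τ) = k₁C_{A0}/(k₂−k₁)·(e^(−k₁τ) − e^(−k₂τ)).
e^(−k₁τ) = e^(−0.0534×0.880) = e^(−0.04699) = 0.9541; e^(−k₂τ) = e^(−0.6943) = 0.4994.
C_P = 0.0534×0.535/(0.789−0.0534) × (0.9541−0.4994) = 0.03884×0.4547 = 0.01766 mol/L.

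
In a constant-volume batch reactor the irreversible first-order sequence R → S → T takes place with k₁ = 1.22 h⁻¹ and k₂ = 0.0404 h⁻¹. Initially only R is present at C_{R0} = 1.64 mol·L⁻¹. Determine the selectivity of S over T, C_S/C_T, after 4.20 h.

The intermediate concentration in a first-order A→B→C sequence is C_S = k₁C_{R0}(e^(−k₁t) − e^(−k₂t))/(k₂−k₁).
e^(−k₁t) = e^(−1.22×4.20) = e^(−5.124) = 0.005952; e^(−k₂t) = e^(−0.1697) = 0.8439.
C_S = 1.22×1.64/(0.0404−1.22) × (0.005952−0.8439) = (-1.696)×(-0.8380) = 1.421 mol·L⁻¹.
C_R = C_{R0}e^(−k₁t) = 0.009762 mol·L⁻¹, so C_T = C_{R0}−C_R−C_S = 0.2089 mol·L⁻¹; C_S/C_T = 6.80.

6.80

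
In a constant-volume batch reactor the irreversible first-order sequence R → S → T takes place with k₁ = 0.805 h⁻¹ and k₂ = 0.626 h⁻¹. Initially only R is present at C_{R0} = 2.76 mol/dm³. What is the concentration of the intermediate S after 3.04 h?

0.777 mol/dm³

For first-order series with pure R initially, C_S(t) = k₁C_{R0}/(k₂−k₁)·(e^(−k₁t) − e^(−k₂t)).
e^(−k₁t) = e^(−0.805×3.04) = e^(−2.447) = 0.08654; e^(−k₂t) = e^(−1.903) = 0.1491.
C_S = 0.805×2.76/(0.626−0.805) × (0.08654−0.1491) = (-12.41)×(-0.06258) = 0.7767 mol/dm³.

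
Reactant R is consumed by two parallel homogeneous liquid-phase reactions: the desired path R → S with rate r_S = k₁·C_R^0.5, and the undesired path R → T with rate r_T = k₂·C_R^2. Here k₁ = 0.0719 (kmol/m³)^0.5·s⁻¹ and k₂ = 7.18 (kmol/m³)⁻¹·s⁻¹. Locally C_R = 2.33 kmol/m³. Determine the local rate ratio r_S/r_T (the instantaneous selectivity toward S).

0.00282

S_{S/T} = r_S/r_T = (k₁·C_R^0.5)/(k₂·C_R^2) = (k₁/k₂)·C_R^-1.5.
= (0.0719×2.330^0.5) / (7.18×2.330^2) = 0.1098/38.98 = 0.00282.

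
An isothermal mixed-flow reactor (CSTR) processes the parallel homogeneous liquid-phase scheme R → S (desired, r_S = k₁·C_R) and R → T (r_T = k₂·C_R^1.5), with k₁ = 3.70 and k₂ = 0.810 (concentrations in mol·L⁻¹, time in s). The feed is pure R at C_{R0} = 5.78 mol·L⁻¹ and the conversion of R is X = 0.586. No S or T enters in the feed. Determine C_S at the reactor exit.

2.53 mol·L⁻¹

Exit C_R = C_{R0}(1−X) = 5.78×0.414 = 2.393 mol·L⁻¹.
A CSTR operates uniformly at the exit composition, giving r_S = 8.854 and r_T = 2.998 (each k·C_R^n at C_R = 2.393).
Fraction of consumed R going to S: r_S/(r_S+r_T) = 0.7470.
C_S = 0.7470·C_{R0}·X = 0.7470×5.78×0.586 = 2.53 mol·L⁻¹.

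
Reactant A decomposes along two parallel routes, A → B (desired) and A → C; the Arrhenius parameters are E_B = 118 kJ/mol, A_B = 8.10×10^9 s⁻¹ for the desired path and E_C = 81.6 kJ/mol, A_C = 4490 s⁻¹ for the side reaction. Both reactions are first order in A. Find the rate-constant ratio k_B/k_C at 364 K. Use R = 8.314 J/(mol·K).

k_B/k_C = (A_B/A_C)·exp[−(E_B−E_C)/(RT)] = (A_B/A_C)·exp[(E_C−E_B)/(RT)].
(E_C−E_B)/(RT) = (81.6−118)×10³/(8.314×364) = -36400/3026 = -12.03.
k_B/k_C = (8.10×10^9/4490)·exp(-12.03) = 1.804×10^6 × 5.975×10^-6 = 10.8.

10.8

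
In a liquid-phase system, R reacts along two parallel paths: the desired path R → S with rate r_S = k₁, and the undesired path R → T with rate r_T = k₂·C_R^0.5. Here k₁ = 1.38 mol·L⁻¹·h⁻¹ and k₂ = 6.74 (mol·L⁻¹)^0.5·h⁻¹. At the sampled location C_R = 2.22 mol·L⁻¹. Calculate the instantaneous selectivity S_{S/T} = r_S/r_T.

0.137

S_{S/T} = r_S/r_T = (k₁)/(k₂·C_R^0.5) = (k₁/k₂)·C_R^-0.5.
= (1.38) / (6.74×2.220^0.5) = 1.380/10.04 = 0.137.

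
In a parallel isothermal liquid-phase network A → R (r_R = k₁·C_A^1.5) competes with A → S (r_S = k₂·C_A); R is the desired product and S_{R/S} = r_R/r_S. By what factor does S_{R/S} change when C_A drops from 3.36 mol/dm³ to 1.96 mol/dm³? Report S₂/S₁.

0.764

S_{R/S} = (k₁/k₂)·C_A^0.5, so S₂/S₁ = (C_{A,2}/C_{A,1})^0.5.
= (1.96/3.36)^0.5 = (0.5833)^0.5 = 0.764.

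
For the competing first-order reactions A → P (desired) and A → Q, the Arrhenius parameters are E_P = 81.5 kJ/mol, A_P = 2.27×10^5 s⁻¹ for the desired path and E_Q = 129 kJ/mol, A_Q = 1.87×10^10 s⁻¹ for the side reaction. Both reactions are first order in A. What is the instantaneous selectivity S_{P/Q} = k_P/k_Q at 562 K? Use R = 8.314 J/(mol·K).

0.316

k_P/k_Q = (A_P/A_Q)·exp[−(E_P−E_Q)/(RT)] = (A_P/A_Q)·exp[(E_Q−E_P)/(RT)].
(E_Q−E_P)/(RT) = (129−81.5)×10³/(8.314×562) = 47500/4672 = 10.17.
k_P/k_Q = (2.27×10^5/1.87×10^10)·exp(10.17) = 1.214×10^-5 × 26002 = 0.316.
Since E_P < E_Q, lowering the temperature improves selectivity toward P.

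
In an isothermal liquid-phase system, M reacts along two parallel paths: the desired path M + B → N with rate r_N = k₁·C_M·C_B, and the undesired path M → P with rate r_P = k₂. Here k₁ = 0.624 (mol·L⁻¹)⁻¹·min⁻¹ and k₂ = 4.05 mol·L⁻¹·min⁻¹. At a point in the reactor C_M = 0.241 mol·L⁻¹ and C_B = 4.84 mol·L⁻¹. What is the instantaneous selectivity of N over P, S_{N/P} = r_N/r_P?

0.180

S_{N/P} = r_N/r_P = (k₁·C_M·C_B)/(k₂) = (k₁/k₂)·C_M·C_B.
= (0.624×0.2410×4.840) / (4.05) = 0.7279/4.050 = 0.180.
Since the desired path is higher order in M, keeping C_M high (PFR or concentrated feed) favours N.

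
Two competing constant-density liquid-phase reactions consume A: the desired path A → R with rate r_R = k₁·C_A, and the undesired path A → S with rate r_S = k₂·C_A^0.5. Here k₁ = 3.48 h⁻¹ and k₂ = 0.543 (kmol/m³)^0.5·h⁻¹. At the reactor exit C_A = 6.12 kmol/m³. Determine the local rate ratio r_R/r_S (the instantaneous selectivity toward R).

15.9

S_{R/S} = r_R/r_S = (k₁·C_A)/(k₂·C_A^0.5) = (k₁/k₂)·C_A^0.5.
= (3.48×6.120) / (0.543×6.120^0.5) = 21.30/1.343 = 15.9.
Since the desired path is higher order in A, keeping C_A high (PFR or concentrated feed) favours R.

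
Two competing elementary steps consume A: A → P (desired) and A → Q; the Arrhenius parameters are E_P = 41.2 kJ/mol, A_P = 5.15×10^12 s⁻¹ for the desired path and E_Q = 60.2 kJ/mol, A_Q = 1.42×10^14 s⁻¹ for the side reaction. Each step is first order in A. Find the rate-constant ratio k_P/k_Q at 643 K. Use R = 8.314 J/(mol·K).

k_P/k_Q = (A_P/A_Q)·exp[−(E_P−E_Q)/(RT)] = (A_P/A_Q)·exp[(E_Q−E_P)/(RT)].
(E_Q−E_P)/(RT) = (60.2−41.2)×10³/(8.314×643) = 19000/5346 = 3.554.
k_P/k_Q = (5.15×10^12/1.42×10^14)·exp(3.554) = 0.03627 × 34.96 = 1.27.

1.27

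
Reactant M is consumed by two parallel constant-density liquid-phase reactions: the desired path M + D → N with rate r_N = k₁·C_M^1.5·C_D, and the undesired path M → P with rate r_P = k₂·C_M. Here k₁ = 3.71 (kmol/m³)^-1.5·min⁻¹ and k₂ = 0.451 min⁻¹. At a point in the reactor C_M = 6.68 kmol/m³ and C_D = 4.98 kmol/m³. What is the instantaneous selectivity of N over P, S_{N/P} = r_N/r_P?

S_{N/P} = r_N/r_P = (k₁·C_M^1.5·C_D)/(k₂·C_M) = (k₁/k₂)·C_M^0.5·C_D.
= (3.71×6.680^1.5×4.980) / (0.451×6.680) = 319.0/3.013 = 106.

106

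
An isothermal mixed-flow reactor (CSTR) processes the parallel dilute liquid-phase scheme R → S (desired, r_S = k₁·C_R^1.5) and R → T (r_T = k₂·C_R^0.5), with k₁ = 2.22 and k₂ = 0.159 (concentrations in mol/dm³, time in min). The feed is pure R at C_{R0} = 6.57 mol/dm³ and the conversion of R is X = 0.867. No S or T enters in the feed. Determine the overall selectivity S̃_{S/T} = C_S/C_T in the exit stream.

12.2

Exit C_R = C_{R0}(1−X) = 6.57×0.133 = 0.8738 mol/dm³.
In a CSTR the entire volume is at exit conditions, so r_S = 2.22×0.8738^1.5 = 1.813 and r_T = 0.159×0.8738^0.5 = 0.1486.
Overall selectivity = C_S/C_T = r_Sτ/(r_Tτ) = r_S/r_T = 12.2.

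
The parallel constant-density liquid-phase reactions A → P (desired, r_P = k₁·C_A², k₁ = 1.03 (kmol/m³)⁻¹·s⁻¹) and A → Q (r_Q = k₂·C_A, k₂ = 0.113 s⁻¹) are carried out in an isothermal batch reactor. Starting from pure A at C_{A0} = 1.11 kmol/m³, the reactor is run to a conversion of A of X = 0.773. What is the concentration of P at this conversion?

0.725 kmol/m³

C_A = C_{A0}(1−X) = 0.2520 kmol/m³.
Along a PFR/batch, dC_Q/dC_A = −r_Q/(r_P+r_Q) = −k₂/(k₂+k₁·C_A).
Integrating from C_{A0} to C_A: C_Q = (0.113/1.03)·ln[(0.113+1.03·1.11)/(0.113+1.03·0.252)] = 0.1097·ln(1.256/0.3725) = 0.1334 kmol/m³.
Then C_P = (C_{A0}−C_A) − C_Q = 0.8580 − 0.1334 = 0.7247 kmol/m³.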